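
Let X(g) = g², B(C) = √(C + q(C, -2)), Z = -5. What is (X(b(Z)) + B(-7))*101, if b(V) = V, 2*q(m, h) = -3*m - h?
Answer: 2525 + 303*√2/2 ≈ 2739.3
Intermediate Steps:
q(m, h) = -3*m/2 - h/2 (q(m, h) = (-3*m - h)/2 = (-h - 3*m)/2 = -3*m/2 - h/2)
B(C) = √(1 - C/2) (B(C) = √(C + (-3*C/2 - ½*(-2))) = √(C + (-3*C/2 + 1)) = √(C + (1 - 3*C/2)) = √(1 - C/2))
(X(b(Z)) + B(-7))*101 = ((-5)² + √(4 - 2*(-7))/2)*101 = (25 + √(4 + 14)/2)*101 = (25 + √18/2)*101 = (25 + (3*√2)/2)*101 = (25 + 3*√2/2)*101 = 2525 + 303*√2/2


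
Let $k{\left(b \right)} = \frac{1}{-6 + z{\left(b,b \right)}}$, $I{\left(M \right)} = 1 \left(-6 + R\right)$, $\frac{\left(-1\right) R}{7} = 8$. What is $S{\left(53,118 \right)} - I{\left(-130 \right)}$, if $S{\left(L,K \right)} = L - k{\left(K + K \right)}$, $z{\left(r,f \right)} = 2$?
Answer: $\frac{461}{4} \approx 115.25$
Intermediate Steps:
$R = -56$ ($R = \left(-7\right) 8 = -56$)
$I{\left(M \right)} = -62$ ($I{\left(M \right)} = 1 \left(-6 - 56\right) = 1 \left(-62\right) = -62$)
$k{\left(b \right)} = - \frac{1}{4}$ ($k{\left(b \right)} = \frac{1}{-6 + 2} = \frac{1}{-4} = - \frac{1}{4}$)
$S{\left(L,K \right)} = \frac{1}{4} + L$ ($S{\left(L,K \right)} = L - - \frac{1}{4} = L + \frac{1}{4} = \frac{1}{4} + L$)
$S{\left(53,118 \right)} - I{\left(-130 \right)} = \left(\frac{1}{4} + 53\right) - -62 = \frac{213}{4} + 62 = \frac{461}{4}$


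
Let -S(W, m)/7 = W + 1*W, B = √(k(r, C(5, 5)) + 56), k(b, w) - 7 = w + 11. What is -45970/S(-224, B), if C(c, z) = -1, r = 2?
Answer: -22985/1568 ≈ -14.659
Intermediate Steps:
k(b, w) = 18 + w (k(b, w) = 7 + (w + 11) = 7 + (11 + w) = 18 + w)
B = √73 (B = √((18 - 1) + 56) = √(17 + 56) = √73 ≈ 8.5440)
S(W, m) = -14*W (S(W, m) = -7*(W + 1*W) = -7*(W + W) = -14*W)
-45970/S(-224, B) = -45970/((-14*(-224))) = -45970/3136 = -45970*1/3136 = -22985/1568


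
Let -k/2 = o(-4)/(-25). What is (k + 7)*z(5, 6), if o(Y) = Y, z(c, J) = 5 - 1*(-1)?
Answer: 1002/25 ≈ 40.080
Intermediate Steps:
z(c, J) = 6 (z(c, J) = 5 + 1 = 6)
k = -8/25 (k = -(-8)/(-25) = -(-8)*(-1)/25 = -2*4/25 = -8/25 ≈ -0.32000)
(k + 7)*z(5, 6) = (-8/25 + 7)*6 = (167/25)*6 = 1002/25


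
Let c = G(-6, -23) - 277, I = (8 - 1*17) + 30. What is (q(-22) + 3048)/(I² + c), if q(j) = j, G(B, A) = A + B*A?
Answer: 3026/279 ≈ 10.846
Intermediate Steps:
I = 21 (I = (8 - 17) + 30 = -9 + 30 = 21)
G(B, A) = A + A*B
c = -162 (c = -23*(1 - 6) - 277 = -23*(-5) - 277 = 115 - 277 = -162)
(q(-22) + 3048)/(I² + c) = (-22 + 3048)/(21² - 162) = 3026/(441 - 162) = 3026/279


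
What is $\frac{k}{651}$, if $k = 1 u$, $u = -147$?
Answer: $- \frac{7}{31} \approx -0.22581$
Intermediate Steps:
$k = -147$ ($k = 1 \left(-147\right) = -147$)
$\frac{k}{651} = - \frac{147}{651} = \left(-147\right) \frac{1}{651} = - \frac{7}{31}$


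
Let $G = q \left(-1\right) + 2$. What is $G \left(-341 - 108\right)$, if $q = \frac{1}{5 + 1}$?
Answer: $- \frac{4939}{6} \approx -823.17$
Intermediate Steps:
$q = \frac{1}{6} \approx 0.16667$
$G = \frac{11}{6}$ ($G = \frac{1}{6} \left(-1\right) + 2 = - \frac{1}{6} + 2 = \frac{11}{6} \approx 1.8333$)
$G \left(-341 - 108\right) = \frac{11 \left(-341 - 108\right)}{6} = \frac{11}{6} \left(-449\right) = - \frac{4939}{6}$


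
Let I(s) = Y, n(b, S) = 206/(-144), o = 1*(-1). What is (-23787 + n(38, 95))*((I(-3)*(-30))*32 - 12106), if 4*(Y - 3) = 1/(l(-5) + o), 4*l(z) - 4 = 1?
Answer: 13655891291/36 ≈ 3.7933e+8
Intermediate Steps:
l(z) = 5/4 (l(z) = 1 + (¼)*1 = 1 + ¼ = 5/4)
o = -1
n(b, S) = -103/72 (n(b, S) = 206*(-1/144) = -103/72)
Y = 4 (Y = 3 + 1/(4*(5/4 - 1)) = 3 + 1/(4*(¼)) = 3 + (¼)*4 = 3 + 1 = 4)
I(s) = 4
(-23787 + n(38, 95))*((I(-3)*(-30))*32 - 12106) = (-23787 - 103/72)*((4*(-30))*32 - 12106) = -1712767*(-120*32 - 12106)/72 = -1712767*(-3840 - 12106)/72 = -1712767/72*(-15946) = 13655891291/36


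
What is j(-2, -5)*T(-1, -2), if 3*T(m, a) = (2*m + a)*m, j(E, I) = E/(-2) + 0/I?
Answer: 4/3 ≈ 1.3333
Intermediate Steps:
j(E, I) = -E/2 (j(E, I) = E*(-1/2) + 0 = -E/2 + 0 = -E/2)
T(m, a) = m*(a + 2*m)/3 (T(m, a) = ((2*m + a)*m)/3 = ((a + 2*m)*m)/3 = (m*(a + 2*m))/3 = m*(a + 2*m)/3)
j(-2, -5)*T(-1, -2) = (-1/2*(-2))*((1/3)*(-1)*(-2 + 2*(-1))) = 1*((1/3)*(-1)*(-2 - 2)) = 1*((1/3)*(-1)*(-4)) = 1*(4/3) = 4/3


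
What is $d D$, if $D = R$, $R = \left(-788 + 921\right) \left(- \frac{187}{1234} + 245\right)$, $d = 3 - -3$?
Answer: $\frac{120555057}{617} \approx 1.9539 \cdot 10^{5}$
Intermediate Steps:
$d = 6$ ($d = 3 + 3 = 6$)
$R = \frac{40185019}{1234}$ ($R = 133 \left(\left(-187\right) \frac{1}{1234} + 245\right) = 133 \left(- \frac{187}{1234} + 245\right) = 133 \cdot \frac{302143}{1234} = \frac{40185019}{1234} \approx 32565.0$)
$D = \frac{40185019}{1234} \approx 32565.0$
$d D = 6 \cdot \frac{40185019}{1234} = \frac{120555057}{617}$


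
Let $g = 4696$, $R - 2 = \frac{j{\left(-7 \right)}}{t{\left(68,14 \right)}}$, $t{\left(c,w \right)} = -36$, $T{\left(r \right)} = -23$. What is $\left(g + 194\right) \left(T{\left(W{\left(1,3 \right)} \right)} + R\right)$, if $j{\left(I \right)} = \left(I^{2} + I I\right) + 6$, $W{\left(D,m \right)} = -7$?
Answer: $- \frac{350450}{3} \approx -1.1682 \cdot 10^{5}$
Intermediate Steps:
$j{\left(I \right)} = 6 + 2 I^{2}$ ($j{\left(I \right)} = \left(I^{2} + I^{2}\right) + 6 = 2 I^{2} + 6 = 6 + 2 I^{2}$)
$R = - \frac{8}{9}$ ($R = 2 + \frac{6 + 2 \left(-7\right)^{2}}{-36} = 2 + \left(6 + 2 \cdot 49\right) \left(- \frac{1}{36}\right) = 2 + \left(6 + 98\right) \left(- \frac{1}{36}\right) = 2 + 104 \left(- \frac{1}{36}\right) = 2 - \frac{26}{9} = - \frac{8}{9} \approx -0.88889$)
$\left(g + 194\right) \left(T{\left(W{\left(1,3 \right)} \right)} + R\right) = \left(4696 + 194\right) \left(-23 - \frac{8}{9}\right) = 4890 \left(- \frac{215}{9}\right) = - \frac{350450}{3}$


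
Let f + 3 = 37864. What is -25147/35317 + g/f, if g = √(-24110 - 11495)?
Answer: -25147/35317 + I*√35605/37861 ≈ -0.71204 + 0.0049838*I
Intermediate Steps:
f = 37861 (f = -3 + 37864 = 37861)
g = I*√35605 (g = √(-35605) = I*√35605 ≈ 188.69*I)
-25147/35317 + g/f = -25147/35317 + (I*√35605)/37861 = -25147*1/35317 + (I*√35605)*(1/37861) = -25147/35317 + I*√35605/37861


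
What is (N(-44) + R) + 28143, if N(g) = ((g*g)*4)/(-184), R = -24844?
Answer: 74909/23 ≈ 3256.9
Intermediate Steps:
N(g) = -g²/46 (N(g) = (g²*4)*(-1/184) = (4*g²)*(-1/184) = -g²/46)
(N(-44) + R) + 28143 = (-1/46*(-44)² - 24844) + 28143 = (-1/46*1936 - 24844) + 28143 = (-968/23 - 24844) + 28143 = -572380/23 + 28143 = 74909/23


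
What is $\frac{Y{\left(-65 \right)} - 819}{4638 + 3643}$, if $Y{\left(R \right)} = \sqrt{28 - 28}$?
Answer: $- \frac{9}{91} \approx -0.098901$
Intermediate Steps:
$Y{\left(R \right)} = 0$ ($Y{\left(R \right)} = \sqrt{0} = 0$)
$\frac{Y{\left(-65 \right)} - 819}{4638 + 3643} = \frac{0 - 819}{4638 + 3643} = - \frac{819}{8281} = \left(-819\right) \frac{1}{8281} = - \frac{9}{91}$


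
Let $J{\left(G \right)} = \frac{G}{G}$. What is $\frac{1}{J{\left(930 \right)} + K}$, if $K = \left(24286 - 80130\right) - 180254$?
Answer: $- \frac{1}{236097} \approx -4.2355 \cdot 10^{-6}$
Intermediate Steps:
$J{\left(G \right)} = 1$
$K = -236098$ ($K = -55844 - 180254 = -236098$)
$\frac{1}{J{\left(930 \right)} + K} = \frac{1}{1 - 236098} = \frac{1}{-236097} = - \frac{1}{236097}$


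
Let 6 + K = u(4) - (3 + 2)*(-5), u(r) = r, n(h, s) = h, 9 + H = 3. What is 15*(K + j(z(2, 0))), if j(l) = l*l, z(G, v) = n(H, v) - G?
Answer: 1305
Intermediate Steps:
H = -6 (H = -9 + 3 = -6)
z(G, v) = -6 - G
K = 23 (K = -6 + (4 - (3 + 2)*(-5)) = -6 + (4 - 5*(-5)) = -6 + (4 - 1*(-25)) = -6 + (4 + 25) = -6 + 29 = 23)
j(l) = l²
15*(K + j(z(2, 0))) = 15*(23 + (-6 - 1*2)²) = 15*(23 + (-6 - 2)²) = 15*(23 + (-8)²) = 15*(23 + 64) = 15*87 = 1305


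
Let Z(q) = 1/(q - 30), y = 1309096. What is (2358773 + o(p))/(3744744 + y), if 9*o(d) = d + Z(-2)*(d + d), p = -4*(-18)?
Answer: 4717561/10107680 ≈ 0.46673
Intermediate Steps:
Z(q) = 1/(-30 + q)
p = 72
o(d) = 5*d/48 (o(d) = (d + (d + d)/(-30 - 2))/9 = (d + (2*d)/(-32))/9 = (d - d/16)/9 = (15*d/16)/9 = 5*d/48)
(2358773 + o(p))/(3744744 + y) = (2358773 + (5/48)*72)/(3744744 + 1309096) = (2358773 + 15/2)/5053840 = (4717561/2)*(1/5053840) = 4717561/10107680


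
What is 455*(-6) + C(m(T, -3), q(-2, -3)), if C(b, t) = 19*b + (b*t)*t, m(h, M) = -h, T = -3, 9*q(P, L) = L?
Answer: -8018/3 ≈ -2672.7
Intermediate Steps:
q(P, L) = L/9
C(b, t) = 19*b + b*t²
455*(-6) + C(m(T, -3), q(-2, -3)) = 455*(-6) + (-1*(-3))*(19 + ((⅑)*(-3))²) = -2730 + 3*(19 + (-⅓)²) = -2730 + 3*(19 + ⅑) = -2730 + 3*(172/9) = -2730 + 172/3 = -8018/3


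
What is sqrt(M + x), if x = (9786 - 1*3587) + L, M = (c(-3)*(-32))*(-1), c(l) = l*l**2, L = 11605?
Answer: 22*sqrt(35) ≈ 130.15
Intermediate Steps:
c(l) = l**3
M = -864 (M = ((-3)**3*(-32))*(-1) = -27*(-32)*(-1) = 864*(-1) = -864)
x = 17804 (x = (9786 - 1*3587) + 11605 = (9786 - 3587) + 11605 = 6199 + 11605 = 17804)
sqrt(M + x) = sqrt(-864 + 17804) = sqrt(16940) = 22*sqrt(35)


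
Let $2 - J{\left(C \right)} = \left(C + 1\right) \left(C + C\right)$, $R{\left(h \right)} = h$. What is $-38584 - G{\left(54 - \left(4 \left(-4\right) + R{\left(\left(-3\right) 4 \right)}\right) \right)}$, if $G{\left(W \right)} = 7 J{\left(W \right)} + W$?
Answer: $56604$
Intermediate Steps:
$J{\left(C \right)} = 2 - 2 C \left(1 + C\right)$ ($J{\left(C \right)} = 2 - \left(C + 1\right) \left(C + C\right) = 2 - \left(1 + C\right) 2 C = 2 - 2 C \left(1 + C\right)$)
$G{\left(W \right)} = 14 - 14 W^{2} - 13 W$ ($G{\left(W \right)} = 7 \left(2 - 2 W - 2 W^{2}\right) + W = \left(14 - 14 W - 14 W^{2}\right) + W = 14 - 14 W^{2} - 13 W$)
$-38584 - G{\left(54 - \left(4 \left(-4\right) + R{\left(\left(-3\right) 4 \right)}\right) \right)} = -38584 - \left(14 - 14 \left(54 - \left(4 \left(-4\right) - 12\right)\right)^{2} - 13 \left(54 - \left(4 \left(-4\right) - 12\right)\right)\right) = -38584 - \left(14 - 14 \left(54 - \left(-16 - 12\right)\right)^{2} - 13 \left(54 - \left(-16 - 12\right)\right)\right) = -38584 - \left(14 - 14 \left(54 - -28\right)^{2} - 13 \left(54 - -28\right)\right) = -38584 - \left(14 - 14 \left(54 + 28\right)^{2} - 13 \left(54 + 28\right)\right) = -38584 - \left(14 - 14 \cdot 82^{2} - 1066\right) = -38584 - \left(14 - 94136 - 1066\right) = -38584 - -95188 = -38584 + 95188 = 56604$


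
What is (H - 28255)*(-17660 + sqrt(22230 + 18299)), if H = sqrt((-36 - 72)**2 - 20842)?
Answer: (17660 - sqrt(40529))*(28255 - I*sqrt(9178)) ≈ 4.933e+8 - 1.6726e+6*I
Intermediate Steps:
H = I*sqrt(9178) (H = sqrt((-108)**2 - 20842) = sqrt(11664 - 20842) = sqrt(-9178) = I*sqrt(9178) ≈ 95.802*I)
(H - 28255)*(-17660 + sqrt(22230 + 18299)) = (I*sqrt(9178) - 28255)*(-17660 + sqrt(22230 + 18299)) = (-28255 + I*sqrt(9178))*(-17660 + sqrt(40529))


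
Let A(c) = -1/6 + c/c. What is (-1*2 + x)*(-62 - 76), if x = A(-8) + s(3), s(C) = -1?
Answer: 299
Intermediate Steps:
A(c) = ⅚ (A(c) = -1*⅙ + 1 = -⅙ + 1 = ⅚)
x = -⅙ (x = ⅚ - 1 = -⅙ ≈ -0.16667)
(-1*2 + x)*(-62 - 76) = (-1*2 - ⅙)*(-62 - 76) = (-2 - ⅙)*(-138) = -13/6*(-138) = 299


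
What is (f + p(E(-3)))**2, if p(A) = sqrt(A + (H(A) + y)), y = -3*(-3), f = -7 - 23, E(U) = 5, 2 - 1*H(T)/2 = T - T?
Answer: 918 - 180*sqrt(2) ≈ 663.44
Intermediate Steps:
H(T) = 4 (H(T) = 4 - 2*(T - T) = 4 - 2*0 = 4 + 0 = 4)
f = -30
y = 9
p(A) = sqrt(13 + A) (p(A) = sqrt(A + (4 + 9)) = sqrt(A + 13) = sqrt(13 + A))
(f + p(E(-3)))**2 = (-30 + sqrt(13 + 5))**2 = (-30 + sqrt(18))**2 = (-30 + 3*sqrt(2))**2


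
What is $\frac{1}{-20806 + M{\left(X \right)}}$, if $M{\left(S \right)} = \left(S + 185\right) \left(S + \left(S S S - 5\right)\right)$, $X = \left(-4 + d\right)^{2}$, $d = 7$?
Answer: $\frac{1}{121396} \approx 8.2375 \cdot 10^{-6}$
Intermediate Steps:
$X = 9$ ($X = \left(-4 + 7\right)^{2} = 3^{2} = 9$)
$M{\left(S \right)} = \left(185 + S\right) \left(-5 + S + S^{3}\right)$ ($M{\left(S \right)} = \left(185 + S\right) \left(S + \left(S S^{2} - 5\right)\right) = \left(185 + S\right) \left(S + \left(S^{3} - 5\right)\right) = \left(185 + S\right) \left(S + \left(-5 + S^{3}\right)\right) = \left(185 + S\right) \left(-5 + S + S^{3}\right)$)
$\frac{1}{-20806 + M{\left(X \right)}} = \frac{1}{-20806 + \left(-925 + 9^{2} + 9^{4} + 180 \cdot 9 + 185 \cdot 9^{3}\right)} = \frac{1}{-20806 + \left(-925 + 81 + 6561 + 1620 + 185 \cdot 729\right)} = \frac{1}{-20806 + \left(-925 + 81 + 6561 + 1620 + 134865\right)} = \frac{1}{-20806 + 142202} = \frac{1}{121396}$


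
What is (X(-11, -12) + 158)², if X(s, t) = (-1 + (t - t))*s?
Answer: 28561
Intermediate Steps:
X(s, t) = -s (X(s, t) = (-1 + 0)*s = -s)
(X(-11, -12) + 158)² = (-1*(-11) + 158)² = (11 + 158)² = 169² = 28561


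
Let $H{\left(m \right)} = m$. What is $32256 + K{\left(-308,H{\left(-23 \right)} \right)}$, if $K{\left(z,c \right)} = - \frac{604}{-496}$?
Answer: $\frac{3999895}{124} \approx 32257.0$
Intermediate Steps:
$K{\left(z,c \right)} = \frac{151}{124}$ ($K{\left(z,c \right)} = \left(-604\right) \left(- \frac{1}{496}\right) = \frac{151}{124}$)
$32256 + K{\left(-308,H{\left(-23 \right)} \right)} = 32256 + \frac{151}{124} = \frac{3999895}{124}$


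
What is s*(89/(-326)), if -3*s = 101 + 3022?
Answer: 92649/326 ≈ 284.20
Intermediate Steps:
s = -1041 (s = -(101 + 3022)/3 = -⅓*3123 = -1041)
s*(89/(-326)) = -92649/(-326) = -92649*(-1)/326 = -1041*(-89/326) = 92649/326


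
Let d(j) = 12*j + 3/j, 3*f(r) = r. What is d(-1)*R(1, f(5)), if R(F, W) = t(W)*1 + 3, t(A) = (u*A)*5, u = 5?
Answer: -670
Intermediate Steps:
f(r) = r/3
t(A) = 25*A (t(A) = (5*A)*5 = 25*A)
d(j) = 3/j + 12*j
R(F, W) = 3 + 25*W (R(F, W) = (25*W)*1 + 3 = 25*W + 3 = 3 + 25*W)
d(-1)*R(1, f(5)) = (3/(-1) + 12*(-1))*(3 + 25*((⅓)*5)) = (3*(-1) - 12)*(3 + 25*(5/3)) = (-3 - 12)*(3 + 125/3) = -15*134/3 = -670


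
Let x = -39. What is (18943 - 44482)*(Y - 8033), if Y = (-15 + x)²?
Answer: 130683063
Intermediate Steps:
Y = 2916 (Y = (-15 - 39)² = (-54)² = 2916)
(18943 - 44482)*(Y - 8033) = (18943 - 44482)*(2916 - 8033) = -25539*(-5117) = 130683063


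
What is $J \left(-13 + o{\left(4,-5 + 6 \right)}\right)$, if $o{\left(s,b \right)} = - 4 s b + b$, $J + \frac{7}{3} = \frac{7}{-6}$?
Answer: $98$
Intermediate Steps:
$J = - \frac{7}{2}$ ($J = - \frac{7}{3} + \frac{7}{-6} = - \frac{7}{3} + 7 \left(- \frac{1}{6}\right) = - \frac{7}{3} - \frac{7}{6} = - \frac{7}{2} \approx -3.5$)
$o{\left(s,b \right)} = b - 4 b s$ ($o{\left(s,b \right)} = - 4 b s + b = b - 4 b s$)
$J \left(-13 + o{\left(4,-5 + 6 \right)}\right) = - \frac{7 \left(-13 + \left(-5 + 6\right) \left(1 - 16\right)\right)}{2} = - \frac{7 \left(-13 + 1 \left(1 - 16\right)\right)}{2} = - \frac{7 \left(-13 + 1 \left(-15\right)\right)}{2} = - \frac{7 \left(-13 - 15\right)}{2} = \left(- \frac{7}{2}\right) \left(-28\right) = 98$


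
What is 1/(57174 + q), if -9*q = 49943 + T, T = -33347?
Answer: 1/55330 ≈ 1.8073e-5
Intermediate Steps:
q = -1844 (q = -(49943 - 33347)/9 = -⅑*16596 = -1844)
1/(57174 + q) = 1/(57174 - 1844) = 1/55330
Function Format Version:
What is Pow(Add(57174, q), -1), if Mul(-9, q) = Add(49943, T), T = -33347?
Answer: Rational(1, 55330) ≈ 1.8073e-5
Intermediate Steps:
q = -1844 (q = Mul(Rational(-1, 9), Add(49943, -33347)) = Mul(Rational(-1, 9), 16596) = -1844)
Pow(Add(57174, q), -1) = Pow(Add(57174, -1844), -1) = Pow(55330, -1) = Rational(1, 55330)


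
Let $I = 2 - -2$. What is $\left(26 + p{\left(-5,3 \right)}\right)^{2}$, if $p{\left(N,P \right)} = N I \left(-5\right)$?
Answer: $15876$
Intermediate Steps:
$I = 4$ ($I = 2 + 2 = 4$)
$p{\left(N,P \right)} = - 20 N$ ($p{\left(N,P \right)} = N 4 \left(-5\right) = 4 N \left(-5\right) = - 20 N$)
$\left(26 + p{\left(-5,3 \right)}\right)^{2} = \left(26 - -100\right)^{2} = \left(26 + 100\right)^{2} = 126^{2} = 15876$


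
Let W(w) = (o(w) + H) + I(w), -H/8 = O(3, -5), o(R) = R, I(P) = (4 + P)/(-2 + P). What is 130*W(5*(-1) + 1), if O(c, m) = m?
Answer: 4680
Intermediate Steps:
I(P) = (4 + P)/(-2 + P)
H = 40 (H = -8*(-5) = 40)
W(w) = 40 + w + (4 + w)/(-2 + w) (W(w) = (w + 40) + (4 + w)/(-2 + w) = (40 + w) + (4 + w)/(-2 + w) = 40 + w + (4 + w)/(-2 + w))
130*W(5*(-1) + 1) = 130*((-76 + (5*(-1) + 1)² + 39*(5*(-1) + 1))/(-2 + (5*(-1) + 1))) = 130*((-76 + (-5 + 1)² + 39*(-5 + 1))/(-2 + (-5 + 1))) = 130*((-76 + (-4)² + 39*(-4))/(-2 - 4)) = 130*((-76 + 16 - 156)/(-6)) = 130*(-⅙*(-216)) = 130*36 = 4680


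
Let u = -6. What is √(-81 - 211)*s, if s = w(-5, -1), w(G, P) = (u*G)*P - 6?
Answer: -72*I*√73 ≈ -615.17*I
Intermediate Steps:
w(G, P) = -6 - 6*G*P (w(G, P) = (-6*G)*P - 6 = -6*G*P - 6 = -6 - 6*G*P)
s = -36 (s = -6 - 6*(-5)*(-1) = -6 - 30 = -36)
√(-81 - 211)*s = √(-81 - 211)*(-36) = √(-292)*(-36) = (2*I*√73)*(-36) = -72*I*√73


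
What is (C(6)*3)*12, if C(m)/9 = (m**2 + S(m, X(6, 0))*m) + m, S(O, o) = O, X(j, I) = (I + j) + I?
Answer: 25272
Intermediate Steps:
X(j, I) = j + 2*I
C(m) = 9*m + 18*m**2 (C(m) = 9*((m**2 + m*m) + m) = 9*((m**2 + m**2) + m) = 9*(2*m**2 + m) = 9*(m + 2*m**2) = 9*m + 18*m**2)
(C(6)*3)*12 = ((9*6*(1 + 2*6))*3)*12 = ((9*6*(1 + 12))*3)*12 = ((9*6*13)*3)*12 = (702*3)*12 = 2106*12 = 25272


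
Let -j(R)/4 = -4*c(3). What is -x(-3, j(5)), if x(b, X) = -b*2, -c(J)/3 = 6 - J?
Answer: -6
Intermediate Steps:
c(J) = -18 + 3*J (c(J) = -3*(6 - J) = -18 + 3*J)
j(R) = -144 (j(R) = -(-16)*(-18 + 3*3) = -(-16)*(-18 + 9) = -(-16)*(-9) = -4*36 = -144)
x(b, X) = -2*b
-x(-3, j(5)) = -(-2)*(-3) = -1*6 = -6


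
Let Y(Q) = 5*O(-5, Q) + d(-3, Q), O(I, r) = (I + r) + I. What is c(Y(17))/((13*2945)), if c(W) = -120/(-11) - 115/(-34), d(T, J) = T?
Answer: 1069/2863718 ≈ 0.00037329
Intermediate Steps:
O(I, r) = r + 2*I
Y(Q) = -53 + 5*Q (Y(Q) = 5*(Q + 2*(-5)) - 3 = 5*(Q - 10) - 3 = 5*(-10 + Q) - 3 = (-50 + 5*Q) - 3 = -53 + 5*Q)
c(W) = 5345/374 (c(W) = -120*(-1/11) - 115*(-1/34) = 120/11 + 115/34 = 5345/374)
c(Y(17))/((13*2945)) = 5345/(374*((13*2945))) = (5345/374)/38285 = (5345/374)*(1/38285) = 1069/2863718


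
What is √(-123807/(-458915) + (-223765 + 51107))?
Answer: I*√36362232024824645/458915 ≈ 415.52*I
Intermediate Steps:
√(-123807/(-458915) + (-223765 + 51107)) = √(-123807*(-1/458915) - 172658) = √(123807/458915 - 172658) = √(-79235222263/458915) = I*√36362232024824645/458915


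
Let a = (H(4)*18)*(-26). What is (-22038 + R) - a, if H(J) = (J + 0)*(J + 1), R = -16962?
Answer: -29640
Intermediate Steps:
H(J) = J*(1 + J)
a = -9360 (a = ((4*(1 + 4))*18)*(-26) = ((4*5)*18)*(-26) = (20*18)*(-26) = 360*(-26) = -9360)
(-22038 + R) - a = (-22038 - 16962) - 1*(-9360) = -39000 + 9360 = -29640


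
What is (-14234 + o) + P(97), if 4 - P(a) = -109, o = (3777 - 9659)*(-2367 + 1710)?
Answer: 3850353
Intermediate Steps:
o = 3864474 (o = -5882*(-657) = 3864474)
P(a) = 113 (P(a) = 4 - 1*(-109) = 4 + 109 = 113)
(-14234 + o) + P(97) = (-14234 + 3864474) + 113 = 3850240 + 113 = 3850353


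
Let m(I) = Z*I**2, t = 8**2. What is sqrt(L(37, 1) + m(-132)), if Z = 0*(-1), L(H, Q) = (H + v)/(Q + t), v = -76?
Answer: I*sqrt(15)/5 ≈ 0.7746*I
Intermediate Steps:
t = 64
L(H, Q) = (-76 + H)/(64 + Q) (L(H, Q) = (H - 76)/(Q + 64) = (-76 + H)/(64 + Q))
Z = 0
m(I) = 0 (m(I) = 0*I**2 = 0)
sqrt(L(37, 1) + m(-132)) = sqrt((-76 + 37)/(64 + 1) + 0) = sqrt(-39/65 + 0) = sqrt((1/65)*(-39) + 0) = sqrt(-3/5 + 0) = sqrt(-3/5) = I*sqrt(15)/5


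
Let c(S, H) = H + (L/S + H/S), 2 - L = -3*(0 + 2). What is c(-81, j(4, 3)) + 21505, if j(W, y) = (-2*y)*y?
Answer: 1740457/81 ≈ 21487.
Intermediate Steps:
L = 8 (L = 2 - (-3)*(0 + 2) = 2 - (-3)*2 = 2 - 1*(-6) = 2 + 6 = 8)
j(W, y) = -2*y²
c(S, H) = H + 8/S + H/S (c(S, H) = H + (8/S + H/S) = H + 8/S + H/S)
c(-81, j(4, 3)) + 21505 = (8 - 2*3² - 2*3²*(-81))/(-81) + 21505 = -(8 - 2*9 - 2*9*(-81))/81 + 21505 = -(8 - 18 - 18*(-81))/81 + 21505 = -(8 - 18 + 1458)/81 + 21505 = -1/81*1448 + 21505 = -1448/81 + 21505 = 1740457/81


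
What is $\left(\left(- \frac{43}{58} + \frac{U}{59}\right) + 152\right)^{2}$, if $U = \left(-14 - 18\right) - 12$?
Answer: $\frac{265281653025}{11710084} \approx 22654.0$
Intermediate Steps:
$U = -44$ ($U = -32 - 12 = -44$)
$\left(\left(- \frac{43}{58} + \frac{U}{59}\right) + 152\right)^{2} = \left(\left(- \frac{43}{58} - \frac{44}{59}\right) + 152\right)^{2} = \left(- \frac{5089}{3422} + 152\right)^{2} = \left(\frac{515055}{3422}\right)^{2} = \frac{265281653025}{11710084}$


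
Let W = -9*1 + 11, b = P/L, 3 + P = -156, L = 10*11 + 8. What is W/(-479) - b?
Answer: 75925/56522 ≈ 1.3433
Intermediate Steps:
L = 118 (L = 110 + 8 = 118)
P = -159 (P = -3 - 156 = -159)
b = -159/118 ≈ -1.3475
W = 2 (W = -9 + 11 = 2)
W/(-479) - b = 2/(-479) - 1*(-159/118) = 2*(-1/479) + 159/118 = -2/479 + 159/118 = 75925/56522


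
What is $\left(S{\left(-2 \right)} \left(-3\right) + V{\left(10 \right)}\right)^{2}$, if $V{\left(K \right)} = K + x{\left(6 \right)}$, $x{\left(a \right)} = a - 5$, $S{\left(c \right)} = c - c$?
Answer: $121$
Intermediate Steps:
$S{\left(c \right)} = 0$
$x{\left(a \right)} = -5 + a$
$V{\left(K \right)} = 1 + K$ ($V{\left(K \right)} = K + \left(-5 + 6\right) = K + 1 = 1 + K$)
$\left(S{\left(-2 \right)} \left(-3\right) + V{\left(10 \right)}\right)^{2} = \left(0 \left(-3\right) + \left(1 + 10\right)\right)^{2} = \left(0 + 11\right)^{2} = 11^{2} = 121$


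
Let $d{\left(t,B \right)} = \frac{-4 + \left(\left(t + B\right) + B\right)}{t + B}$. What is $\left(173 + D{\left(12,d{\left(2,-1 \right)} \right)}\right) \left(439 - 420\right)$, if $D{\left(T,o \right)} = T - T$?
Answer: $3287$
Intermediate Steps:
$d{\left(t,B \right)} = \frac{-4 + t + 2 B}{B + t}$ ($d{\left(t,B \right)} = \frac{-4 + \left(\left(B + t\right) + B\right)}{B + t} = \frac{-4 + \left(t + 2 B\right)}{B + t} = \frac{-4 + t + 2 B}{B + t}$)
$D{\left(T,o \right)} = 0$
$\left(173 + D{\left(12,d{\left(2,-1 \right)} \right)}\right) \left(439 - 420\right) = \left(173 + 0\right) \left(439 - 420\right) = 173 \cdot 19 = 3287$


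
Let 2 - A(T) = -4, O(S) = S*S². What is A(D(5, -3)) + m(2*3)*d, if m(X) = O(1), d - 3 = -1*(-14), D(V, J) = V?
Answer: 23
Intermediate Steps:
d = 17 (d = 3 - 1*(-14) = 3 + 14 = 17)
O(S) = S³
m(X) = 1 (m(X) = 1³ = 1)
A(T) = 6 (A(T) = 2 - 1*(-4) = 2 + 4 = 6)
A(D(5, -3)) + m(2*3)*d = 6 + 1*17 = 6 + 17 = 23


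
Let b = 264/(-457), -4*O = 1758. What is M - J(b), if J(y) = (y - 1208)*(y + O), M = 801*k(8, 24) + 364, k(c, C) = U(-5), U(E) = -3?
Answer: -111505956071/208849 ≈ -5.3391e+5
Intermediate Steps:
O = -879/2 (O = -1/4*1758 = -879/2 ≈ -439.50)
k(c, C) = -3
b = -264/457 (b = 264*(-1/457) = -264/457 ≈ -0.57768)
M = -2039 (M = 801*(-3) + 364 = -2403 + 364 = -2039)
J(y) = (-1208 + y)*(-879/2 + y) (J(y) = (y - 1208)*(y - 879/2) = (-1208 + y)*(-879/2 + y))
M - J(b) = -2039 - (530916 + (-264/457)**2 - 3295/2*(-264/457)) = -2039 - (530916 + 69696/208849 + 434940/457) = -2039 - 1*111080112960/208849 = -2039 - 111080112960/208849 = -111505956071/208849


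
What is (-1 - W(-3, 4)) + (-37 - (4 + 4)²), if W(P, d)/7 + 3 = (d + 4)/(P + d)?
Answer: -137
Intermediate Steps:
W(P, d) = -21 + 7*(4 + d)/(P + d) (W(P, d) = -21 + 7*((d + 4)/(P + d)) = -21 + 7*((4 + d)/(P + d)) = -21 + 7*(4 + d)/(P + d))
(-1 - W(-3, 4)) + (-37 - (4 + 4)²) = (-1 - 7*(4 - 3*(-3) - 2*4)/(-3 + 4)) + (-37 - (4 + 4)²) = (-1 - 7*(4 + 9 - 8)/1) + (-37 - 1*8²) = (-1 - 7*5) + (-37 - 1*64) = (-1 - 1*35) + (-37 - 64) = (-1 - 35) - 101 = -36 - 101 = -137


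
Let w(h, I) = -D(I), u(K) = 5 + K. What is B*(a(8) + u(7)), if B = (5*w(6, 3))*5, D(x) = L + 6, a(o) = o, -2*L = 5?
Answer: -1750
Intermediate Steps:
L = -5/2 (L = -½*5 = -5/2 ≈ -2.5000)
D(x) = 7/2 (D(x) = -5/2 + 6 = 7/2)
w(h, I) = -7/2 (w(h, I) = -1*7/2 = -7/2)
B = -175/2 (B = (5*(-7/2))*5 = -35/2*5 = -175/2 ≈ -87.500)
B*(a(8) + u(7)) = -175*(8 + (5 + 7))/2 = -175*(8 + 12)/2 = -175/2*20 = -1750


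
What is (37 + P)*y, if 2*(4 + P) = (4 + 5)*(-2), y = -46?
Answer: -1104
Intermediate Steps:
P = -13 (P = -4 + ((4 + 5)*(-2))/2 = -4 + (9*(-2))/2 = -4 + (1/2)*(-18) = -4 - 9 = -13)
(37 + P)*y = (37 - 13)*(-46) = 24*(-46) = -1104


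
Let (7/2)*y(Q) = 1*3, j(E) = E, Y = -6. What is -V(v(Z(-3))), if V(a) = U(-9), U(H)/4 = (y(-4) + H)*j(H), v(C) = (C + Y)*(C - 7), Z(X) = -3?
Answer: -2052/7 ≈ -293.14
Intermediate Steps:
y(Q) = 6/7 (y(Q) = 2*(1*3)/7 = (2/7)*3 = 6/7)
v(C) = (-7 + C)*(-6 + C) (v(C) = (C - 6)*(C - 7) = (-6 + C)*(-7 + C) = (-7 + C)*(-6 + C))
U(H) = 4*H*(6/7 + H) (U(H) = 4*((6/7 + H)*H) = 4*(H*(6/7 + H)) = 4*H*(6/7 + H))
V(a) = 2052/7 (V(a) = (4/7)*(-9)*(6 + 7*(-9)) = (4/7)*(-9)*(6 - 63) = (4/7)*(-9)*(-57) = 2052/7)
-V(v(Z(-3))) = -1*2052/7 = -2052/7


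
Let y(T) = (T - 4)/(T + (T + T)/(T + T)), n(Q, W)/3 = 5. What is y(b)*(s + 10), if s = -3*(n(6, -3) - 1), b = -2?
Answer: -192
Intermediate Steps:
n(Q, W) = 15 (n(Q, W) = 3*5 = 15)
s = -42 (s = -3*(15 - 1) = -3*14 = -42)
y(T) = (-4 + T)/(1 + T) (y(T) = (-4 + T)/(T + (2*T)/((2*T))) = (-4 + T)/(T + (2*T)*(1/(2*T))) = (-4 + T)/(T + 1) = (-4 + T)/(1 + T))
y(b)*(s + 10) = ((-4 - 2)/(1 - 2))*(-42 + 10) = (-6/(-1))*(-32) = -1*(-6)*(-32) = 6*(-32) = -192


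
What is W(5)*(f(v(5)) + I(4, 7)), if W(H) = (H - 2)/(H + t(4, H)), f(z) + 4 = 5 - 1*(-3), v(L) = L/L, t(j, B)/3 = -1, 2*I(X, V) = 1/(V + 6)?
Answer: 315/52 ≈ 6.0577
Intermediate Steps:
I(X, V) = 1/(2*(6 + V)) (I(X, V) = 1/(2*(V + 6)) = 1/(2*(6 + V)))
t(j, B) = -3 (t(j, B) = 3*(-1) = -3)
v(L) = 1
f(z) = 4 (f(z) = -4 + (5 - 1*(-3)) = -4 + (5 + 3) = -4 + 8 = 4)
W(H) = (-2 + H)/(-3 + H) (W(H) = (H - 2)/(H - 3) = (-2 + H)/(-3 + H))
W(5)*(f(v(5)) + I(4, 7)) = ((-2 + 5)/(-3 + 5))*(4 + 1/(2*(6 + 7))) = (3/2)*(4 + (½)/13) = ((½)*3)*(4 + (½)*(1/13)) = 3*(4 + 1/26)/2 = (3/2)*(105/26) = 315/52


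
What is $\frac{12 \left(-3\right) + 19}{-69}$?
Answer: $\frac{17}{69} \approx 0.24638$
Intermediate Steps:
$\frac{12 \left(-3\right) + 19}{-69} = \left(-36 + 19\right) \left(- \frac{1}{69}\right) = \left(-17\right) \left(- \frac{1}{69}\right) = \frac{17}{69}$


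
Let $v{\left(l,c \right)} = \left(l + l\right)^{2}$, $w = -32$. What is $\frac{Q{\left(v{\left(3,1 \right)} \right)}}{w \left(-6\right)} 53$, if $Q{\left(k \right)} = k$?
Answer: $\frac{159}{16} \approx 9.9375$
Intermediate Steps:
$v{\left(l,c \right)} = 4 l^{2}$ ($v{\left(l,c \right)} = \left(2 l\right)^{2} = 4 l^{2}$)
$\frac{Q{\left(v{\left(3,1 \right)} \right)}}{w \left(-6\right)} 53 = \frac{4 \cdot 3^{2}}{\left(-32\right) \left(-6\right)} 53 = \frac{4 \cdot 9}{192} \cdot 53 = 36 \cdot \frac{1}{192} \cdot 53 = \frac{3}{16} \cdot 53 = \frac{159}{16}$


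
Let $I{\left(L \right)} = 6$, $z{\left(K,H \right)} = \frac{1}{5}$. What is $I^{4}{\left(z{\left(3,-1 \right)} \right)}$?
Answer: $1296$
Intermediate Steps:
$z{\left(K,H \right)} = \frac{1}{5}$
$I^{4}{\left(z{\left(3,-1 \right)} \right)} = 6^{4} = 1296$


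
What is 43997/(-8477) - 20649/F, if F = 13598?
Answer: -773312779/115270246 ≈ -6.7087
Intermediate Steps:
43997/(-8477) - 20649/F = 43997/(-8477) - 20649/13598 = 43997*(-1/8477) - 20649*1/13598 = -43997/8477 - 20649/13598 = -773312779/115270246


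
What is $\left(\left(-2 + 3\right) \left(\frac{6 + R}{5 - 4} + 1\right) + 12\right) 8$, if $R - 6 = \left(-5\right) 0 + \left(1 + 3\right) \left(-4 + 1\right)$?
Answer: $104$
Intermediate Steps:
$R = -6$ ($R = 6 + \left(\left(-5\right) 0 + \left(1 + 3\right) \left(-4 + 1\right)\right) = 6 + \left(0 + 4 \left(-3\right)\right) = 6 + \left(0 - 12\right) = 6 - 12 = -6$)
$\left(\left(-2 + 3\right) \left(\frac{6 + R}{5 - 4} + 1\right) + 12\right) 8 = \left(\left(-2 + 3\right) \left(\frac{6 - 6}{5 - 4} + 1\right) + 12\right) 8 = \left(1 \left(\frac{0}{1} + 1\right) + 12\right) 8 = \left(1 \left(0 \cdot 1 + 1\right) + 12\right) 8 = \left(1 \left(0 + 1\right) + 12\right) 8 = \left(1 \cdot 1 + 12\right) 8 = \left(1 + 12\right) 8 = 13 \cdot 8 = 104$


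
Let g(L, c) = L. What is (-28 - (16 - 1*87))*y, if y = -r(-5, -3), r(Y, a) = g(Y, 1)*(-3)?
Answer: -645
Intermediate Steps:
r(Y, a) = -3*Y (r(Y, a) = Y*(-3) = -3*Y)
y = -15 (y = -(-3)*(-5) = -1*15 = -15)
(-28 - (16 - 1*87))*y = (-28 - (16 - 1*87))*(-15) = (-28 - (16 - 87))*(-15) = (-28 - 1*(-71))*(-15) = (-28 + 71)*(-15) = 43*(-15) = -645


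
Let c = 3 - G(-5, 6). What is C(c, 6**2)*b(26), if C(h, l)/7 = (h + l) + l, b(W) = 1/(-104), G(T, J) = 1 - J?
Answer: -70/13 ≈ -5.3846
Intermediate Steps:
b(W) = -1/104
c = 8 (c = 3 - (1 - 1*6) = 3 - (1 - 6) = 3 - 1*(-5) = 3 + 5 = 8)
C(h, l) = 7*h + 14*l (C(h, l) = 7*((h + l) + l) = 7*(h + 2*l) = 7*h + 14*l)
C(c, 6**2)*b(26) = (7*8 + 14*6**2)*(-1/104) = (56 + 14*36)*(-1/104) = (56 + 504)*(-1/104) = 560*(-1/104) = -70/13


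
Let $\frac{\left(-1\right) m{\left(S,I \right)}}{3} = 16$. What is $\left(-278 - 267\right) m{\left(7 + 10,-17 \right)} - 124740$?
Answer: $-98580$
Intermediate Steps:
$m{\left(S,I \right)} = -48$ ($m{\left(S,I \right)} = \left(-3\right) 16 = -48$)
$\left(-278 - 267\right) m{\left(7 + 10,-17 \right)} - 124740 = \left(-278 - 267\right) \left(-48\right) - 124740 = \left(-545\right) \left(-48\right) - 124740 = 26160 - 124740 = -98580$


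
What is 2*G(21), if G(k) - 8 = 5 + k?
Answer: 68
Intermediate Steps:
G(k) = 13 + k (G(k) = 8 + (5 + k) = 13 + k)
2*G(21) = 2*(13 + 21) = 2*34 = 68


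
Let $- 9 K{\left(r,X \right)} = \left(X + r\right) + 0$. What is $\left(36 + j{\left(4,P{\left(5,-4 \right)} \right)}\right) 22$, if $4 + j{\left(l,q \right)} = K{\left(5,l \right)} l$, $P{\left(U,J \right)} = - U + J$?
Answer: $616$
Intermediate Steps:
$K{\left(r,X \right)} = - \frac{X}{9} - \frac{r}{9}$ ($K{\left(r,X \right)} = - \frac{\left(X + r\right) + 0}{9} = - \frac{X + r}{9} = - \frac{X}{9} - \frac{r}{9}$)
$P{\left(U,J \right)} = J - U$
$j{\left(l,q \right)} = -4 + l \left(- \frac{5}{9} - \frac{l}{9}\right)$ ($j{\left(l,q \right)} = -4 + \left(- \frac{l}{9} - \frac{5}{9}\right) l = -4 + \left(- \frac{5}{9} - \frac{l}{9}\right) l = -4 + l \left(- \frac{5}{9} - \frac{l}{9}\right)$)
$\left(36 + j{\left(4,P{\left(5,-4 \right)} \right)}\right) 22 = \left(36 - \left(4 + \frac{4 \left(5 + 4\right)}{9}\right)\right) 22 = \left(36 - \left(4 + \frac{4}{9} \cdot 9\right)\right) 22 = \left(36 - 8\right) 22 = 28 \cdot 22 = 616$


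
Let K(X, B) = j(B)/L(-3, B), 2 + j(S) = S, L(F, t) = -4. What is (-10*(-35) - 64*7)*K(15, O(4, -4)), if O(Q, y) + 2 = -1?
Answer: -245/2 ≈ -122.50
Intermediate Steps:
O(Q, y) = -3 (O(Q, y) = -2 - 1 = -3)
j(S) = -2 + S
K(X, B) = ½ - B/4 (K(X, B) = (-2 + B)/(-4) = (-2 + B)*(-¼) = ½ - B/4)
(-10*(-35) - 64*7)*K(15, O(4, -4)) = (-10*(-35) - 64*7)*(½ - ¼*(-3)) = (350 - 448)*(½ + ¾) = -98*5/4 = -245/2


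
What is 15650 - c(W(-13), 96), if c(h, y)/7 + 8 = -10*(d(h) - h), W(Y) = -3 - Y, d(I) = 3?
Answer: 15216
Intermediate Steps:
c(h, y) = -266 + 70*h (c(h, y) = -56 + 7*(-10*(3 - h)) = -56 + 7*(-30 + 10*h) = -56 + (-210 + 70*h) = -266 + 70*h)
15650 - c(W(-13), 96) = 15650 - (-266 + 70*(-3 - 1*(-13))) = 15650 - (-266 + 70*(-3 + 13)) = 15650 - (-266 + 70*10) = 15650 - (-266 + 700) = 15650 - 1*434 = 15650 - 434 = 15216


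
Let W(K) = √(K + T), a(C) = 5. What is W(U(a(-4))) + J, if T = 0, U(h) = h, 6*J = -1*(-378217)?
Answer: 378217/6 + √5 ≈ 63038.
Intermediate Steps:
J = 378217/6 (J = (-1*(-378217))/6 = (⅙)*378217 = 378217/6 ≈ 63036.)
W(K) = √K (W(K) = √(K + 0) = √K)
W(U(a(-4))) + J = √5 + 378217/6 = 378217/6 + √5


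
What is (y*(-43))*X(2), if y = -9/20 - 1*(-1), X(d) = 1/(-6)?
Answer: 473/120 ≈ 3.9417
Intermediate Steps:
X(d) = -⅙
y = 11/20 (y = -9*1/20 + 1 = -9/20 + 1 = 11/20 ≈ 0.55000)
(y*(-43))*X(2) = ((11/20)*(-43))*(-⅙) = -473/20*(-⅙) = 473/120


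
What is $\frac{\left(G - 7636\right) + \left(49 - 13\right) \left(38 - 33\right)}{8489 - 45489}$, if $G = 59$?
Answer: $\frac{7397}{37000} \approx 0.19992$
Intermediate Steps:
$\frac{\left(G - 7636\right) + \left(49 - 13\right) \left(38 - 33\right)}{8489 - 45489} = \frac{\left(59 - 7636\right) + \left(49 - 13\right) \left(38 - 33\right)}{8489 - 45489} = \frac{\left(59 - 7636\right) + 36 \cdot 5}{-37000} = \left(-7577 + 180\right) \left(- \frac{1}{37000}\right) = \left(-7397\right) \left(- \frac{1}{37000}\right) = \frac{7397}{37000}$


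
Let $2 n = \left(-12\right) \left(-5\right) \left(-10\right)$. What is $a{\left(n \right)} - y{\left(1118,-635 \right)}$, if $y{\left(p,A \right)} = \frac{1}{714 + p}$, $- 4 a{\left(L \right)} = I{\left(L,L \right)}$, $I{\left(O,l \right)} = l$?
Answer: $\frac{137399}{1832} \approx 75.0$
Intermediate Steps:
$n = -300$ ($n = \frac{\left(-12\right) \left(-5\right) \left(-10\right)}{2} = \frac{60 \left(-10\right)}{2} = \frac{1}{2} \left(-600\right) = -300$)
$a{\left(L \right)} = - \frac{L}{4}$
$a{\left(n \right)} - y{\left(1118,-635 \right)} = \left(- \frac{1}{4}\right) \left(-300\right) - \frac{1}{714 + 1118} = 75 - \frac{1}{1832} = \frac{137399}{1832}$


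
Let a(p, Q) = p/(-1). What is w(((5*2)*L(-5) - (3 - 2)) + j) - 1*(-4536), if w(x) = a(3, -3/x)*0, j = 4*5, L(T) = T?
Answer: 4536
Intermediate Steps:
j = 20
a(p, Q) = -p (a(p, Q) = p*(-1) = -p)
w(x) = 0 (w(x) = -1*3*0 = -3*0 = 0)
w(((5*2)*L(-5) - (3 - 2)) + j) - 1*(-4536) = 0 - 1*(-4536) = 0 + 4536 = 4536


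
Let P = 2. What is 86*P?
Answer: 172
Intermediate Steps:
86*P = 86*2 = 172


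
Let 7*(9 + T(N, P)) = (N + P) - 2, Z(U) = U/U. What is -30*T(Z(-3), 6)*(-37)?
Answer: -64380/7 ≈ -9197.1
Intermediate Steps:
Z(U) = 1
T(N, P) = -65/7 + N/7 + P/7 (T(N, P) = -9 + ((N + P) - 2)/7 = -9 + (-2 + N + P)/7 = -9 + (-2/7 + N/7 + P/7) = -65/7 + N/7 + P/7)
-30*T(Z(-3), 6)*(-37) = -30*(-65/7 + (⅐)*1 + (⅐)*6)*(-37) = -30*(-65/7 + ⅐ + 6/7)*(-37) = -30*(-58/7)*(-37) = (1740/7)*(-37) = -64380/7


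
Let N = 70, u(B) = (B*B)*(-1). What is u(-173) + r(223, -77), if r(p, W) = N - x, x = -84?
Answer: -29775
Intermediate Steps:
u(B) = -B**2 (u(B) = B**2*(-1) = -B**2)
r(p, W) = 154 (r(p, W) = 70 - 1*(-84) = 70 + 84 = 154)
u(-173) + r(223, -77) = -1*(-173)**2 + 154 = -1*29929 + 154 = -29929 + 154 = -29775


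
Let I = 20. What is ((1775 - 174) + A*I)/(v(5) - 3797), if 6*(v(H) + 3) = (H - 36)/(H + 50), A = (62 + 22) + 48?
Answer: -1399530/1254031 ≈ -1.1160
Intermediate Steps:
A = 132 (A = 84 + 48 = 132)
v(H) = -3 + (-36 + H)/(6*(50 + H)) (v(H) = -3 + ((H - 36)/(H + 50))/6 = -3 + ((-36 + H)/(50 + H))/6 = -3 + (-36 + H)/(6*(50 + H)))
((1775 - 174) + A*I)/(v(5) - 3797) = ((1775 - 174) + 132*20)/((-936 - 17*5)/(6*(50 + 5)) - 3797) = (1601 + 2640)/((⅙)*(-936 - 85)/55 - 3797) = 4241/((⅙)*(1/55)*(-1021) - 3797) = 4241/(-1021/330 - 3797) = 4241/(-1254031/330) = 4241*(-330/1254031) = -1399530/1254031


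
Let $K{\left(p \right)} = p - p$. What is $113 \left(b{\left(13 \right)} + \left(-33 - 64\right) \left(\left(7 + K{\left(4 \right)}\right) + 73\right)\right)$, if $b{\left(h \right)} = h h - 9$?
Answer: $-858800$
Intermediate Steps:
$b{\left(h \right)} = -9 + h^{2}$ ($b{\left(h \right)} = h^{2} - 9 = -9 + h^{2}$)
$K{\left(p \right)} = 0$
$113 \left(b{\left(13 \right)} + \left(-33 - 64\right) \left(\left(7 + K{\left(4 \right)}\right) + 73\right)\right) = 113 \left(\left(-9 + 13^{2}\right) + \left(-33 - 64\right) \left(\left(7 + 0\right) + 73\right)\right) = 113 \left(\left(-9 + 169\right) - 97 \left(7 + 73\right)\right) = 113 \left(160 - 7760\right) = 113 \left(-7600\right) = -858800$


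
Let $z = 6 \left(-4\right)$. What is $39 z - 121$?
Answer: $-1057$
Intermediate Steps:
$z = -24$
$39 z - 121 = 39 \left(-24\right) - 121 = -936 - 121 = -1057$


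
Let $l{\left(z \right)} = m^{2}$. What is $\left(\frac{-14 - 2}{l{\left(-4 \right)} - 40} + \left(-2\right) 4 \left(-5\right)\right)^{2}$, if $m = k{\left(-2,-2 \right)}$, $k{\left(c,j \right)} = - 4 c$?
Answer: $\frac{13924}{9} \approx 1547.1$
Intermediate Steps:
$m = 8$ ($m = \left(-4\right) \left(-2\right) = 8$)
$l{\left(z \right)} = 64$ ($l{\left(z \right)} = 8^{2} = 64$)
$\left(\frac{-14 - 2}{l{\left(-4 \right)} - 40} + \left(-2\right) 4 \left(-5\right)\right)^{2} = \left(\frac{-14 - 2}{64 - 40} + \left(-2\right) 4 \left(-5\right)\right)^{2} = \left(- \frac{16}{24} - -40\right)^{2} = \left(\left(-16\right) \frac{1}{24} + 40\right)^{2} = \left(- \frac{2}{3} + 40\right)^{2} = \left(\frac{118}{3}\right)^{2} = \frac{13924}{9}$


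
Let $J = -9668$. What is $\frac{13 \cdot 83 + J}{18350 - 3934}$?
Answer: $- \frac{8589}{14416} \approx -0.5958$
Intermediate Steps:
$\frac{13 \cdot 83 + J}{18350 - 3934} = \frac{13 \cdot 83 - 9668}{18350 - 3934} = \frac{1079 - 9668}{14416} = \left(-8589\right) \frac{1}{14416} = - \frac{8589}{14416}$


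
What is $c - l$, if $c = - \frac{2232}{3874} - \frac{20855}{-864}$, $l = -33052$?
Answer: $\frac{55354201447}{1673568} \approx 33076.0$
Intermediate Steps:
$c = \frac{39431911}{1673568}$ ($c = \left(-2232\right) \frac{1}{3874} - - \frac{20855}{864} = - \frac{1116}{1937} + \frac{20855}{864} = \frac{39431911}{1673568} \approx 23.562$)
$c - l = \frac{39431911}{1673568} - -33052 = \frac{39431911}{1673568} + 33052 = \frac{55354201447}{1673568}$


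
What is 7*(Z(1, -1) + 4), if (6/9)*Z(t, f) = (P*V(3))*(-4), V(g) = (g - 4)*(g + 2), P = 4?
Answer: 868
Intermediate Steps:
V(g) = (-4 + g)*(2 + g)
Z(t, f) = 120 (Z(t, f) = 3*((4*(-8 + 3² - 2*3))*(-4))/2 = 3*((4*(-8 + 9 - 6))*(-4))/2 = 3*((4*(-5))*(-4))/2 = 3*(-20*(-4))/2 = (3/2)*80 = 120)
7*(Z(1, -1) + 4) = 7*(120 + 4) = 7*124 = 868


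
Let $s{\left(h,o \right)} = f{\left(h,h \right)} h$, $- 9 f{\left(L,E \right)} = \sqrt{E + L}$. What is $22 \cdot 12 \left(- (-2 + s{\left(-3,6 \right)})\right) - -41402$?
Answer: $41930 - 88 i \sqrt{6} \approx 41930.0 - 215.56 i$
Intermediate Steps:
$f{\left(L,E \right)} = - \frac{\sqrt{E + L}}{9}$
$s{\left(h,o \right)} = - \frac{\sqrt{2} h^{\frac{3}{2}}}{9}$ ($s{\left(h,o \right)} = - \frac{\sqrt{h + h}}{9} h = - \frac{\sqrt{2 h}}{9} h = - \frac{\sqrt{2} \sqrt{h}}{9} h = - \frac{\sqrt{2} h^{\frac{3}{2}}}{9}$)
$22 \cdot 12 \left(- (-2 + s{\left(-3,6 \right)})\right) - -41402 = 22 \cdot 12 \left(- (-2 - \frac{\sqrt{2} \left(-3\right)^{\frac{3}{2}}}{9})\right) - -41402 = 264 \left(- (-2 - \frac{\sqrt{2} \left(- 3 i \sqrt{3}\right)}{9})\right) + 41402 = 264 \left(- (-2 + \frac{i \sqrt{6}}{3})\right) + 41402 = 264 \left(2 - \frac{i \sqrt{6}}{3}\right) + 41402 = \left(528 - 88 i \sqrt{6}\right) + 41402 = 41930 - 88 i \sqrt{6}$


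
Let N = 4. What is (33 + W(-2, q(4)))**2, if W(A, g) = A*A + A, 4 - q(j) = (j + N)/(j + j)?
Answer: 1225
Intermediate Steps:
q(j) = 4 - (4 + j)/(2*j) (q(j) = 4 - (j + 4)/(j + j) = 4 - (4 + j)/(2*j))
W(A, g) = A + A**2 (W(A, g) = A**2 + A = A + A**2)
(33 + W(-2, q(4)))**2 = (33 - 2*(1 - 2))**2 = (33 - 2*(-1))**2 = (33 + 2)**2 = 35**2 = 1225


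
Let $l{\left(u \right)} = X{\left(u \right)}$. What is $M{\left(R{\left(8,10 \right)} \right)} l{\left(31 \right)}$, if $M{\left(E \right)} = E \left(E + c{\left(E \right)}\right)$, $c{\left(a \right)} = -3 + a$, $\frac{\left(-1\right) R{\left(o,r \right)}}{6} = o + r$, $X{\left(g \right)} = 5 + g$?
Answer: $851472$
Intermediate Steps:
$R{\left(o,r \right)} = - 6 o - 6 r$ ($R{\left(o,r \right)} = - 6 \left(o + r\right) = - 6 o - 6 r$)
$M{\left(E \right)} = E \left(-3 + 2 E\right)$ ($M{\left(E \right)} = E \left(E + \left(-3 + E\right)\right) = E \left(-3 + 2 E\right)$)
$l{\left(u \right)} = 5 + u$
$M{\left(R{\left(8,10 \right)} \right)} l{\left(31 \right)} = \left(\left(-6\right) 8 - 60\right) \left(-3 + 2 \left(\left(-6\right) 8 - 60\right)\right) \left(5 + 31\right) = \left(-48 - 60\right) \left(-3 + 2 \left(-48 - 60\right)\right) 36 = - 108 \left(-3 + 2 \left(-108\right)\right) 36 = - 108 \left(-3 - 216\right) 36 = \left(-108\right) \left(-219\right) 36 = 23652 \cdot 36 = 851472$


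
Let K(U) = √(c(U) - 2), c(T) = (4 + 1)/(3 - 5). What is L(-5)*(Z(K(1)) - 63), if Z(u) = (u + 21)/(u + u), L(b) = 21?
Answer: -2625/2 - 147*I*√2/2 ≈ -1312.5 - 103.94*I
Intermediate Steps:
c(T) = -5/2 (c(T) = 5/(-2) = 5*(-½) = -5/2)
K(U) = 3*I*√2/2 (K(U) = √(-5/2 - 2) = √(-9/2) = 3*I*√2/2)
Z(u) = (21 + u)/(2*u) (Z(u) = (21 + u)/((2*u)) = (21 + u)*(1/(2*u)) = (21 + u)/(2*u))
L(-5)*(Z(K(1)) - 63) = 21*((21 + 3*I*√2/2)/(2*((3*I*√2/2))) - 63) = 21*((-I*√2/3)*(21 + 3*I*√2/2)/2 - 63) = 21*(-I*√2*(21 + 3*I*√2/2)/6 - 63) = 21*(-63 - I*√2*(21 + 3*I*√2/2)/6) = -1323 - 7*I*√2*(21 + 3*I*√2/2)/2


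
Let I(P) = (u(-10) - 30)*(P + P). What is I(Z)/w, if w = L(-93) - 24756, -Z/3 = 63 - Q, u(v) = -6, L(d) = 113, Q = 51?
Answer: -2592/24643 ≈ -0.10518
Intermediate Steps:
Z = -36 (Z = -3*(63 - 1*51) = -3*(63 - 51) = -3*12 = -36)
I(P) = -72*P (I(P) = (-6 - 30)*(P + P) = -72*P)
w = -24643 (w = 113 - 24756 = -24643)
I(Z)/w = -72*(-36)/(-24643) = 2592*(-1/24643) = -2592/24643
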